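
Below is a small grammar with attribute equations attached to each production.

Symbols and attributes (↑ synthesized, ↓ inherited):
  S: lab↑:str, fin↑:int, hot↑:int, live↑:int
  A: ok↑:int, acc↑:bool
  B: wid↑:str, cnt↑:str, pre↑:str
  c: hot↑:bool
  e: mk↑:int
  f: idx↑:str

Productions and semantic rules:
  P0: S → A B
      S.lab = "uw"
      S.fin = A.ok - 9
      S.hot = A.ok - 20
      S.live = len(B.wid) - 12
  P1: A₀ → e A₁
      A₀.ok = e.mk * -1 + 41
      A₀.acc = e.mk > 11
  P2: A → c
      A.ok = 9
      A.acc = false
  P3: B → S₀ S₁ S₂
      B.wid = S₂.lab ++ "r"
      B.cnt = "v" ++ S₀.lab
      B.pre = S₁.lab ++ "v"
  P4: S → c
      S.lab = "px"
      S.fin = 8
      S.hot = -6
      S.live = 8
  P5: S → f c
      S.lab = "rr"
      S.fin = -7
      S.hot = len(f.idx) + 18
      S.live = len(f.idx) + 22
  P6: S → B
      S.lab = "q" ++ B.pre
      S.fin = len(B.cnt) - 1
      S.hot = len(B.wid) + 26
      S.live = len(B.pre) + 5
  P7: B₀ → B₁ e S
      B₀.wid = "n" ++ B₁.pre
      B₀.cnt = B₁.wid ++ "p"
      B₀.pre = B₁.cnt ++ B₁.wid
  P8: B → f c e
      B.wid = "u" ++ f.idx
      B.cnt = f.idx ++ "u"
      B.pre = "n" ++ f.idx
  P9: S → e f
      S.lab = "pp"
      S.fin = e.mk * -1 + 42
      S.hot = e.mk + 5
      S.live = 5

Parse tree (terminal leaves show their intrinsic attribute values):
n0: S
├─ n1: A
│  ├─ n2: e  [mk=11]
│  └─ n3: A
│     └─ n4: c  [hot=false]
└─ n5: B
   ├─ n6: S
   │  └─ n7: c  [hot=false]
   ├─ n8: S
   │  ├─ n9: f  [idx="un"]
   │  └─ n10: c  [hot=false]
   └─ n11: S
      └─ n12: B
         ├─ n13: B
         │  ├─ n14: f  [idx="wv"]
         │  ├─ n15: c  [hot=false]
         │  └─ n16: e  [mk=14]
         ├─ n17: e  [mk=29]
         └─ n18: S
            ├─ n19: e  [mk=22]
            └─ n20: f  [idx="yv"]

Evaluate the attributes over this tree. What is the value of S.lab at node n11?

1. n2.mk = 11  [terminal]
2. n4.hot = false  [terminal]
3. n3.ok = 9  [9]
4. n3.acc = false  [false]
5. n1.ok = 30  [e.mk * -1 + 41]
6. n1.acc = false  [e.mk > 11]
7. n7.hot = false  [terminal]
8. n6.lab = "px"  ["px"]
9. n6.fin = 8  [8]
10. n6.hot = -6  [-6]
11. n6.live = 8  [8]
12. n9.idx = "un"  [terminal]
13. n10.hot = false  [terminal]
14. n8.lab = "rr"  ["rr"]
15. n8.fin = -7  [-7]
16. n8.hot = 20  [len(f.idx) + 18]
17. n8.live = 24  [len(f.idx) + 22]
18. n14.idx = "wv"  [terminal]
19. n15.hot = false  [terminal]
20. n16.mk = 14  [terminal]
21. n13.wid = "uwv"  ["u" ++ f.idx]
22. n13.cnt = "wvu"  [f.idx ++ "u"]
23. n13.pre = "nwv"  ["n" ++ f.idx]
24. n17.mk = 29  [terminal]
25. n19.mk = 22  [terminal]
26. n20.idx = "yv"  [terminal]
27. n18.lab = "pp"  ["pp"]
28. n18.fin = 20  [e.mk * -1 + 42]
29. n18.hot = 27  [e.mk + 5]
30. n18.live = 5  [5]
31. n12.wid = "nnwv"  ["n" ++ B₁.pre]
32. n12.cnt = "uwvp"  [B₁.wid ++ "p"]
33. n12.pre = "wvuuwv"  [B₁.cnt ++ B₁.wid]
34. n11.lab = "qwvuuwv"  ["q" ++ B.pre]
35. n11.fin = 3  [len(B.cnt) - 1]
36. n11.hot = 30  [len(B.wid) + 26]
37. n11.live = 11  [len(B.pre) + 5]
38. n5.wid = "qwvuuwvr"  [S₂.lab ++ "r"]
39. n5.cnt = "vpx"  ["v" ++ S₀.lab]
40. n5.pre = "rrv"  [S₁.lab ++ "v"]
41. n0.lab = "uw"  ["uw"]
42. n0.fin = 21  [A.ok - 9]
43. n0.hot = 10  [A.ok - 20]
44. n0.live = -4  [len(B.wid) - 12]

"qwvuuwv"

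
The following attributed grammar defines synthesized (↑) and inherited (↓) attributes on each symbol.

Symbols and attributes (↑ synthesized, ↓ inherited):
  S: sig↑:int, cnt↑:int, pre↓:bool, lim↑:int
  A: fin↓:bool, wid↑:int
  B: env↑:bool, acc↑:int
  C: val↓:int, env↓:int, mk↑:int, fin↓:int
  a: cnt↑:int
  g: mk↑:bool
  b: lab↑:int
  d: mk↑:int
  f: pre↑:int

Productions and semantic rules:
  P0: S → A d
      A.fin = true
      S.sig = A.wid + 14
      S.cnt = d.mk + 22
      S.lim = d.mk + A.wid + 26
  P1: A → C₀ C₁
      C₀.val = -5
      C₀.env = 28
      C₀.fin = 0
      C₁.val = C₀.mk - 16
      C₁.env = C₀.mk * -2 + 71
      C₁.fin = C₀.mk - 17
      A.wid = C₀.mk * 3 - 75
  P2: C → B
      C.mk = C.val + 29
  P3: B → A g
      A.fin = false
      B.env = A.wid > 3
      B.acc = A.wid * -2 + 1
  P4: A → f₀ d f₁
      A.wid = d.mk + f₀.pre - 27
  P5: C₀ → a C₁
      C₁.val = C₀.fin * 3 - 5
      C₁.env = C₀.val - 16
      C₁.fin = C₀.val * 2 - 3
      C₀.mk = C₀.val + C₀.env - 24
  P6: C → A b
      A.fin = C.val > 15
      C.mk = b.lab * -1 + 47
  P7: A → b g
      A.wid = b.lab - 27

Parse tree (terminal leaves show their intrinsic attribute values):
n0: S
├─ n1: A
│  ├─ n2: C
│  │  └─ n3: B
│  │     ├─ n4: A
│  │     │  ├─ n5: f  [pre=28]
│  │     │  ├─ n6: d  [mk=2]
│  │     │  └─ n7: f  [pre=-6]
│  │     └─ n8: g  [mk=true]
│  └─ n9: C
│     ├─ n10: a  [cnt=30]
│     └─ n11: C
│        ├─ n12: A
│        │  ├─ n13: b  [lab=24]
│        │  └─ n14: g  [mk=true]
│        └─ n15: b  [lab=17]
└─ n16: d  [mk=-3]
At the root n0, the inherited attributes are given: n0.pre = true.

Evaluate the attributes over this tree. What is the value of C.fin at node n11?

13

1. n0.pre = true  [given at root]
2. n1.fin = true  [true]
3. n2.val = -5  [-5]
4. n2.env = 28  [28]
5. n2.fin = 0  [0]
6. n4.fin = false  [false]
7. n5.pre = 28  [terminal]
8. n6.mk = 2  [terminal]
9. n7.pre = -6  [terminal]
10. n4.wid = 3  [d.mk + f₀.pre - 27]
11. n8.mk = true  [terminal]
12. n3.env = false  [A.wid > 3]
13. n3.acc = -5  [A.wid * -2 + 1]
14. n2.mk = 24  [C.val + 29]
15. n9.val = 8  [C₀.mk - 16]
16. n9.env = 23  [C₀.mk * -2 + 71]
17. n9.fin = 7  [C₀.mk - 17]
18. n10.cnt = 30  [terminal]
19. n11.val = 16  [C₀.fin * 3 - 5]
20. n11.env = -8  [C₀.val - 16]
21. n11.fin = 13  [C₀.val * 2 - 3]
22. n12.fin = true  [C.val > 15]
23. n13.lab = 24  [terminal]
24. n14.mk = true  [terminal]
25. n12.wid = -3  [b.lab - 27]
26. n15.lab = 17  [terminal]
27. n11.mk = 30  [b.lab * -1 + 47]
28. n9.mk = 7  [C₀.val + C₀.env - 24]
29. n1.wid = -3  [C₀.mk * 3 - 75]
30. n16.mk = -3  [terminal]
31. n0.sig = 11  [A.wid + 14]
32. n0.cnt = 19  [d.mk + 22]
33. n0.lim = 20  [d.mk + A.wid + 26]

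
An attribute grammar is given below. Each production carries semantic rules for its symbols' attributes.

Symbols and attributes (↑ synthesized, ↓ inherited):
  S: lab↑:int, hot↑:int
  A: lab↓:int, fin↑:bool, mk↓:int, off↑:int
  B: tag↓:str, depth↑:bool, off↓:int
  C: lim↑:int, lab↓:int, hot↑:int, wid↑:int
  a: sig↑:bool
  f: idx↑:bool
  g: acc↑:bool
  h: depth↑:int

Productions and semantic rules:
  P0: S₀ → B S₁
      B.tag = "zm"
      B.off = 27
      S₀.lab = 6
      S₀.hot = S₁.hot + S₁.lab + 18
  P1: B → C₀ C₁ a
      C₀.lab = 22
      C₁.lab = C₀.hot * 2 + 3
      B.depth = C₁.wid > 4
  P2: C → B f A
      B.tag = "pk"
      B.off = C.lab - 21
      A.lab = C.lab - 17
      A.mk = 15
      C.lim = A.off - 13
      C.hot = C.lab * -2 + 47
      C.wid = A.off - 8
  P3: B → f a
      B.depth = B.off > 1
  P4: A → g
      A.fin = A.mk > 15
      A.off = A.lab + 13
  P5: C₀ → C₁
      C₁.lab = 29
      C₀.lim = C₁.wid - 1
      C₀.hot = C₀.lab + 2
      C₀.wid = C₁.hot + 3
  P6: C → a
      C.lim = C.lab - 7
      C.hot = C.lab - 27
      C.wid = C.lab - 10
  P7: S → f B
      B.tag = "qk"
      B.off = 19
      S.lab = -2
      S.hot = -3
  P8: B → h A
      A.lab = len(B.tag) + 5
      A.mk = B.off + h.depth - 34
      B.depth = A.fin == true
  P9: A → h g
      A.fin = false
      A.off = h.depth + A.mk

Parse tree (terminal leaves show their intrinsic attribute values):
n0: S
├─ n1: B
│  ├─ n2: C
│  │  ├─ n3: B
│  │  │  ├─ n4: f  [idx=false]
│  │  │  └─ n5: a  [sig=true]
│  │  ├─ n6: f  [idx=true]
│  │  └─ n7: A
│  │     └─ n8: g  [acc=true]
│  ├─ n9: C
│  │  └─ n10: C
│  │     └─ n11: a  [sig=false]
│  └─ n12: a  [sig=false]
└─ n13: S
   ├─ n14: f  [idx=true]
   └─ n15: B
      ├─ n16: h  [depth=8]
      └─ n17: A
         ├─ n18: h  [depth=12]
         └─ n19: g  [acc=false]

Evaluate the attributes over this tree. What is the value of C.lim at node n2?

1. n1.tag = "zm"  ["zm"]
2. n1.off = 27  [27]
3. n2.lab = 22  [22]
4. n3.tag = "pk"  ["pk"]
5. n3.off = 1  [C.lab - 21]
6. n4.idx = false  [terminal]
7. n5.sig = true  [terminal]
8. n3.depth = false  [B.off > 1]
9. n6.idx = true  [terminal]
10. n7.lab = 5  [C.lab - 17]
11. n7.mk = 15  [15]
12. n8.acc = true  [terminal]
13. n7.fin = false  [A.mk > 15]
14. n7.off = 18  [A.lab + 13]
15. n2.lim = 5  [A.off - 13]
16. n2.hot = 3  [C.lab * -2 + 47]
17. n2.wid = 10  [A.off - 8]
18. n9.lab = 9  [C₀.hot * 2 + 3]
19. n10.lab = 29  [29]
20. n11.sig = false  [terminal]
21. n10.lim = 22  [C.lab - 7]
22. n10.hot = 2  [C.lab - 27]
23. n10.wid = 19  [C.lab - 10]
24. n9.lim = 18  [C₁.wid - 1]
25. n9.hot = 11  [C₀.lab + 2]
26. n9.wid = 5  [C₁.hot + 3]
27. n12.sig = false  [terminal]
28. n1.depth = true  [C₁.wid > 4]
29. n14.idx = true  [terminal]
30. n15.tag = "qk"  ["qk"]
31. n15.off = 19  [19]
32. n16.depth = 8  [terminal]
33. n17.lab = 7  [len(B.tag) + 5]
34. n17.mk = -7  [B.off + h.depth - 34]
35. n18.depth = 12  [terminal]
36. n19.acc = false  [terminal]
37. n17.fin = false  [false]
38. n17.off = 5  [h.depth + A.mk]
39. n15.depth = false  [A.fin == true]
40. n13.lab = -2  [-2]
41. n13.hot = -3  [-3]
42. n0.lab = 6  [6]
43. n0.hot = 13  [S₁.hot + S₁.lab + 18]

5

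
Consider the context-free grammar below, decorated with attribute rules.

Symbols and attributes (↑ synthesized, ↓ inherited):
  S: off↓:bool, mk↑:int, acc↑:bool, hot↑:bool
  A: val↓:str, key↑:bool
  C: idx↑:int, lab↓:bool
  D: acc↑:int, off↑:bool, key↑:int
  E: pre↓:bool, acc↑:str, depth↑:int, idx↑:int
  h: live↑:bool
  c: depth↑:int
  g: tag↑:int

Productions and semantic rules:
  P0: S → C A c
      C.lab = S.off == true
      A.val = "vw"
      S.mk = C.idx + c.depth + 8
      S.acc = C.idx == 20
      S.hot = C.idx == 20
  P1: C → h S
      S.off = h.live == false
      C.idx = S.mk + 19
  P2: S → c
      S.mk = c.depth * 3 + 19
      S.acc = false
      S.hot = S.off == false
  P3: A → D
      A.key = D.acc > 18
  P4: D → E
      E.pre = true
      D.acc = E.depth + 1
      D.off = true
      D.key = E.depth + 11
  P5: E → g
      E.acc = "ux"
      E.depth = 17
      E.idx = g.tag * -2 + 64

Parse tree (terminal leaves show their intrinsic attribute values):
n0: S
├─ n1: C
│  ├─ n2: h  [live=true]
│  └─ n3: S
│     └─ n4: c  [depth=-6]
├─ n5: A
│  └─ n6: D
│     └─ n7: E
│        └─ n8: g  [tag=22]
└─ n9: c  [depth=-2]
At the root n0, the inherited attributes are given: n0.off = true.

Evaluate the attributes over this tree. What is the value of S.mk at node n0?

26

1. n0.off = true  [given at root]
2. n1.lab = true  [S.off == true]
3. n2.live = true  [terminal]
4. n3.off = false  [h.live == false]
5. n4.depth = -6  [terminal]
6. n3.mk = 1  [c.depth * 3 + 19]
7. n3.acc = false  [false]
8. n3.hot = true  [S.off == false]
9. n1.idx = 20  [S.mk + 19]
10. n5.val = "vw"  ["vw"]
11. n7.pre = true  [true]
12. n8.tag = 22  [terminal]
13. n7.acc = "ux"  ["ux"]
14. n7.depth = 17  [17]
15. n7.idx = 20  [g.tag * -2 + 64]
16. n6.acc = 18  [E.depth + 1]
17. n6.off = true  [true]
18. n6.key = 28  [E.depth + 11]
19. n5.key = false  [D.acc > 18]
20. n9.depth = -2  [terminal]
21. n0.mk = 26  [C.idx + c.depth + 8]
22. n0.acc = true  [C.idx == 20]
23. n0.hot = true  [C.idx == 20]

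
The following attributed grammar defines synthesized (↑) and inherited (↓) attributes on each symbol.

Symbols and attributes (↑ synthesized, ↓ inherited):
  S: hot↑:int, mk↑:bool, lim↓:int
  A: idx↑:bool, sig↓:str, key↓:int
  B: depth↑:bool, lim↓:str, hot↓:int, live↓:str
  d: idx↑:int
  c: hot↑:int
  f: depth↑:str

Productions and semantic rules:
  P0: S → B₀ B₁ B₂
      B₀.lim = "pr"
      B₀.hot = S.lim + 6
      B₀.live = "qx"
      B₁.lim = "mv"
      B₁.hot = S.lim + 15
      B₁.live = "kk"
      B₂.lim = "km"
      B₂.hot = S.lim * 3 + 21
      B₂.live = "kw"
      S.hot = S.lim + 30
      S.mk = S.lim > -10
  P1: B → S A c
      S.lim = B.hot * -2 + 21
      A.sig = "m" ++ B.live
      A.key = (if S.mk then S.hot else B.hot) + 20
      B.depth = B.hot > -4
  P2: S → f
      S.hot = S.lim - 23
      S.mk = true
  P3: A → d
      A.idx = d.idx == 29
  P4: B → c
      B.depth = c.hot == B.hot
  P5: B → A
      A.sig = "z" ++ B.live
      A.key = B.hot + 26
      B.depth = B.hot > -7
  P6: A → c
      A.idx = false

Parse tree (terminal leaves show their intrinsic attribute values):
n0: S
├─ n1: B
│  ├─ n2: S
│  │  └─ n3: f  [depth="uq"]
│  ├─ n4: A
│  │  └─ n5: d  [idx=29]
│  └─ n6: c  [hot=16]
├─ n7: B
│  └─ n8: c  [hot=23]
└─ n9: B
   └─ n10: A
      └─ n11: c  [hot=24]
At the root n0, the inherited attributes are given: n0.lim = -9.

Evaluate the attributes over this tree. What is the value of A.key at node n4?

24

1. n0.lim = -9  [given at root]
2. n1.lim = "pr"  ["pr"]
3. n1.hot = -3  [S.lim + 6]
4. n1.live = "qx"  ["qx"]
5. n2.lim = 27  [B.hot * -2 + 21]
6. n3.depth = "uq"  [terminal]
7. n2.hot = 4  [S.lim - 23]
8. n2.mk = true  [true]
9. n4.sig = "mqx"  ["m" ++ B.live]
10. n4.key = 24  [(if S.mk then S.hot else B.hot) + 20]
11. n5.idx = 29  [terminal]
12. n4.idx = true  [d.idx == 29]
13. n6.hot = 16  [terminal]
14. n1.depth = true  [B.hot > -4]
15. n7.lim = "mv"  ["mv"]
16. n7.hot = 6  [S.lim + 15]
17. n7.live = "kk"  ["kk"]
18. n8.hot = 23  [terminal]
19. n7.depth = false  [c.hot == B.hot]
20. n9.lim = "km"  ["km"]
21. n9.hot = -6  [S.lim * 3 + 21]
22. n9.live = "kw"  ["kw"]
23. n10.sig = "zkw"  ["z" ++ B.live]
24. n10.key = 20  [B.hot + 26]
25. n11.hot = 24  [terminal]
26. n10.idx = false  [false]
27. n9.depth = true  [B.hot > -7]
28. n0.hot = 21  [S.lim + 30]
29. n0.mk = true  [S.lim > -10]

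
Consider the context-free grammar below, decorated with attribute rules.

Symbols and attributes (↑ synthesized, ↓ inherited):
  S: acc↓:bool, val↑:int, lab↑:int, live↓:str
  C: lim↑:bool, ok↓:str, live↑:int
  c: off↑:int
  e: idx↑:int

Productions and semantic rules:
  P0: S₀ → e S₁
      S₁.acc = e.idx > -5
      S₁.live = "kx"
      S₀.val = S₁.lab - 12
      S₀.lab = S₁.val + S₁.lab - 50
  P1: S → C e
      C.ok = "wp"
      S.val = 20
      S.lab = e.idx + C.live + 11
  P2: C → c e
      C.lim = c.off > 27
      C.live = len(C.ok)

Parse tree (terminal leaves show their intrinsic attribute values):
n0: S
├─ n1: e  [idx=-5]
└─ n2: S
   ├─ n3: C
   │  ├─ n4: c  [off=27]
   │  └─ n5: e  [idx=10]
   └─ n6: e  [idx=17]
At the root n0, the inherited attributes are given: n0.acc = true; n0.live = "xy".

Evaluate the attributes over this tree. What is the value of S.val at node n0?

18

1. n0.acc = true  [given at root]
2. n0.live = "xy"  [given at root]
3. n1.idx = -5  [terminal]
4. n2.acc = false  [e.idx > -5]
5. n2.live = "kx"  ["kx"]
6. n3.ok = "wp"  ["wp"]
7. n4.off = 27  [terminal]
8. n5.idx = 10  [terminal]
9. n3.lim = false  [c.off > 27]
10. n3.live = 2  [len(C.ok)]
11. n6.idx = 17  [terminal]
12. n2.val = 20  [20]
13. n2.lab = 30  [e.idx + C.live + 11]
14. n0.val = 18  [S₁.lab - 12]
15. n0.lab = 0  [S₁.val + S₁.lab - 50]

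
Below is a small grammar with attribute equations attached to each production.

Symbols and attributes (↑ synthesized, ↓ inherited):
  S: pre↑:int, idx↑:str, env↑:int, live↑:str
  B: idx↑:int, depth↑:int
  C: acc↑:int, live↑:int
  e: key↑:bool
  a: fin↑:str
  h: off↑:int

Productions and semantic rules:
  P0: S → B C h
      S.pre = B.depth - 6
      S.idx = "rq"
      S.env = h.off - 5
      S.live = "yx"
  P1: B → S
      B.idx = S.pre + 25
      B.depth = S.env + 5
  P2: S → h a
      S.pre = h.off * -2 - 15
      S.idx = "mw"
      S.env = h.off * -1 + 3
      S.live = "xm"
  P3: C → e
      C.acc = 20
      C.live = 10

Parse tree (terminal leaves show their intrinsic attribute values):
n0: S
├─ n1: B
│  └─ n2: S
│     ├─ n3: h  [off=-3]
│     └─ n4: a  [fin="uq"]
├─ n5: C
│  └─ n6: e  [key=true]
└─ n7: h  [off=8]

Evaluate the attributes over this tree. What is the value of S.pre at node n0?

1. n3.off = -3  [terminal]
2. n4.fin = "uq"  [terminal]
3. n2.pre = -9  [h.off * -2 - 15]
4. n2.idx = "mw"  ["mw"]
5. n2.env = 6  [h.off * -1 + 3]
6. n2.live = "xm"  ["xm"]
7. n1.idx = 16  [S.pre + 25]
8. n1.depth = 11  [S.env + 5]
9. n6.key = true  [terminal]
10. n5.acc = 20  [20]
11. n5.live = 10  [10]
12. n7.off = 8  [terminal]
13. n0.pre = 5  [B.depth - 6]
14. n0.idx = "rq"  ["rq"]
15. n0.env = 3  [h.off - 5]
16. n0.live = "yx"  ["yx"]

5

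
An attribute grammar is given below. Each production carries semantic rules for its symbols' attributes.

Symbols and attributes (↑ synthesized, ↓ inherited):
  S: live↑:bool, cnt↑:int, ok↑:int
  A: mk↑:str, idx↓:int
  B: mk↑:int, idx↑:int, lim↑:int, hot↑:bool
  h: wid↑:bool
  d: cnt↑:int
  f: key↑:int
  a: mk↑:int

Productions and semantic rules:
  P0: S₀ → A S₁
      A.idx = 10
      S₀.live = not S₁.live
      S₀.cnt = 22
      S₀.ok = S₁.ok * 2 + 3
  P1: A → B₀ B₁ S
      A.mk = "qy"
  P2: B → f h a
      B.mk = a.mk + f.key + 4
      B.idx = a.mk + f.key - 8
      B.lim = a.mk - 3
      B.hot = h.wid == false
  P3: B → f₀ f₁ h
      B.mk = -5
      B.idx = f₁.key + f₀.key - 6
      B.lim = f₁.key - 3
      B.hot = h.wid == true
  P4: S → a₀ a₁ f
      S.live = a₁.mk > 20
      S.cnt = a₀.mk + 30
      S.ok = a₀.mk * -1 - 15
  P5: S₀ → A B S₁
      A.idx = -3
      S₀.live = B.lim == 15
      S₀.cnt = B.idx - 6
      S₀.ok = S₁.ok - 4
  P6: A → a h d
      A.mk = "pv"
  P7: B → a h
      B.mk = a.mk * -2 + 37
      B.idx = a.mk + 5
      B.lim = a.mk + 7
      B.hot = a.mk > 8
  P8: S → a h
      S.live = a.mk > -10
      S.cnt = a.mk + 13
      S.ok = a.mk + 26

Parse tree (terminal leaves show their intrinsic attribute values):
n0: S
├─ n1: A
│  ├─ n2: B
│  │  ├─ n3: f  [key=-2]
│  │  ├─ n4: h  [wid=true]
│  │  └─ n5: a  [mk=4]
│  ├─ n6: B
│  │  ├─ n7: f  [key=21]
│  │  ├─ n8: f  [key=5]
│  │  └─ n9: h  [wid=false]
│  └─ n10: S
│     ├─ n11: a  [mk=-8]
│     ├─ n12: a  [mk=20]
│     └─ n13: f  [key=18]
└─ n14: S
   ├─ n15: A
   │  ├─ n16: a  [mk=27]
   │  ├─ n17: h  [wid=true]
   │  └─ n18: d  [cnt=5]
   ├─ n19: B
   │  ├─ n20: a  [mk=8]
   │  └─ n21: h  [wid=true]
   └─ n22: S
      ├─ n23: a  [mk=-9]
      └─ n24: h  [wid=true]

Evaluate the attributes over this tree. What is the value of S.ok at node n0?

1. n1.idx = 10  [10]
2. n3.key = -2  [terminal]
3. n4.wid = true  [terminal]
4. n5.mk = 4  [terminal]
5. n2.mk = 6  [a.mk + f.key + 4]
6. n2.idx = -6  [a.mk + f.key - 8]
7. n2.lim = 1  [a.mk - 3]
8. n2.hot = false  [h.wid == false]
9. n7.key = 21  [terminal]
10. n8.key = 5  [terminal]
11. n9.wid = false  [terminal]
12. n6.mk = -5  [-5]
13. n6.idx = 20  [f₁.key + f₀.key - 6]
14. n6.lim = 2  [f₁.key - 3]
15. n6.hot = false  [h.wid == true]
16. n11.mk = -8  [terminal]
17. n12.mk = 20  [terminal]
18. n13.key = 18  [terminal]
19. n10.live = false  [a₁.mk > 20]
20. n10.cnt = 22  [a₀.mk + 30]
21. n10.ok = -7  [a₀.mk * -1 - 15]
22. n1.mk = "qy"  ["qy"]
23. n15.idx = -3  [-3]
24. n16.mk = 27  [terminal]
25. n17.wid = true  [terminal]
26. n18.cnt = 5  [terminal]
27. n15.mk = "pv"  ["pv"]
28. n20.mk = 8  [terminal]
29. n21.wid = true  [terminal]
30. n19.mk = 21  [a.mk * -2 + 37]
31. n19.idx = 13  [a.mk + 5]
32. n19.lim = 15  [a.mk + 7]
33. n19.hot = false  [a.mk > 8]
34. n23.mk = -9  [terminal]
35. n24.wid = true  [terminal]
36. n22.live = true  [a.mk > -10]
37. n22.cnt = 4  [a.mk + 13]
38. n22.ok = 17  [a.mk + 26]
39. n14.live = true  [B.lim == 15]
40. n14.cnt = 7  [B.idx - 6]
41. n14.ok = 13  [S₁.ok - 4]
42. n0.live = false  [not S₁.live]
43. n0.cnt = 22  [22]
44. n0.ok = 29  [S₁.ok * 2 + 3]

29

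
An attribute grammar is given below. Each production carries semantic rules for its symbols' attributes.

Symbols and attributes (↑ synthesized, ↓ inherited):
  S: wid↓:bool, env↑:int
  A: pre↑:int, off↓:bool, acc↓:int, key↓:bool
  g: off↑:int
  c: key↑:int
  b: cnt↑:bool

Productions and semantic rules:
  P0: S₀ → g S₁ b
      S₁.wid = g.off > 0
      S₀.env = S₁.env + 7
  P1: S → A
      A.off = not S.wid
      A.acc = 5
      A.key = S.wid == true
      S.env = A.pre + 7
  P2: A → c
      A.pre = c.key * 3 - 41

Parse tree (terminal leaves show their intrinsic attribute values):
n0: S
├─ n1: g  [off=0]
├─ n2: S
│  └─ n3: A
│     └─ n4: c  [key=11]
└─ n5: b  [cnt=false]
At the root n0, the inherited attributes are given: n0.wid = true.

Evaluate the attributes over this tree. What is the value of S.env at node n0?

6

1. n0.wid = true  [given at root]
2. n1.off = 0  [terminal]
3. n2.wid = false  [g.off > 0]
4. n3.off = true  [not S.wid]
5. n3.acc = 5  [5]
6. n3.key = false  [S.wid == true]
7. n4.key = 11  [terminal]
8. n3.pre = -8  [c.key * 3 - 41]
9. n2.env = -1  [A.pre + 7]
10. n5.cnt = false  [terminal]
11. n0.env = 6  [S₁.env + 7]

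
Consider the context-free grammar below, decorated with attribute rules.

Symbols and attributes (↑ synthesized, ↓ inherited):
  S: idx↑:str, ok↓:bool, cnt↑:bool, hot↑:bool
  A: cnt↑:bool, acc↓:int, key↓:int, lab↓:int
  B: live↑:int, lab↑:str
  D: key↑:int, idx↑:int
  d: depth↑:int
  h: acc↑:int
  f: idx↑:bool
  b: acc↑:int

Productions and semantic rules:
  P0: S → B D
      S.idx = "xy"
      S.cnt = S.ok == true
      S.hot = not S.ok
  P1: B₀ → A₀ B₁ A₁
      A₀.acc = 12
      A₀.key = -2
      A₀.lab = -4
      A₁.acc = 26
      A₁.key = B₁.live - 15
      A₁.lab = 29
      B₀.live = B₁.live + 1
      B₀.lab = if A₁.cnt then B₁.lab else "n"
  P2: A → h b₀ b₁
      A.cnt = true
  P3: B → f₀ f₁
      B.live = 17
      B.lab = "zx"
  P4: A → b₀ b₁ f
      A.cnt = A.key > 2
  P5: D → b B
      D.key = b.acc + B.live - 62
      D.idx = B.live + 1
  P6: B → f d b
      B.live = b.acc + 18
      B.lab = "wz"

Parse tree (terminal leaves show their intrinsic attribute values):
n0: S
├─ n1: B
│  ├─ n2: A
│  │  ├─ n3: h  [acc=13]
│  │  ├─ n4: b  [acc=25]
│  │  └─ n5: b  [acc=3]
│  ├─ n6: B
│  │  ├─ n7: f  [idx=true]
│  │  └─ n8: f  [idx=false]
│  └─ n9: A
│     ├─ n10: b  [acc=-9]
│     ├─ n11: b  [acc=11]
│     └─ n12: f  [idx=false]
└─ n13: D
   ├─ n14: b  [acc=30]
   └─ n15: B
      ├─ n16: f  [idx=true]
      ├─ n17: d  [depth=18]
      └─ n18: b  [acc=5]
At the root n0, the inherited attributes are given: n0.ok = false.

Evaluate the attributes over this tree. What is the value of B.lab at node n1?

1. n0.ok = false  [given at root]
2. n2.acc = 12  [12]
3. n2.key = -2  [-2]
4. n2.lab = -4  [-4]
5. n3.acc = 13  [terminal]
6. n4.acc = 25  [terminal]
7. n5.acc = 3  [terminal]
8. n2.cnt = true  [true]
9. n7.idx = true  [terminal]
10. n8.idx = false  [terminal]
11. n6.live = 17  [17]
12. n6.lab = "zx"  ["zx"]
13. n9.acc = 26  [26]
14. n9.key = 2  [B₁.live - 15]
15. n9.lab = 29  [29]
16. n10.acc = -9  [terminal]
17. n11.acc = 11  [terminal]
18. n12.idx = false  [terminal]
19. n9.cnt = false  [A.key > 2]
20. n1.live = 18  [B₁.live + 1]
21. n1.lab = "n"  [if A₁.cnt then B₁.lab else "n"]
22. n14.acc = 30  [terminal]
23. n16.idx = true  [terminal]
24. n17.depth = 18  [terminal]
25. n18.acc = 5  [terminal]
26. n15.live = 23  [b.acc + 18]
27. n15.lab = "wz"  ["wz"]
28. n13.key = -9  [b.acc + B.live - 62]
29. n13.idx = 24  [B.live + 1]
30. n0.idx = "xy"  ["xy"]
31. n0.cnt = false  [S.ok == true]
32. n0.hot = true  [not S.ok]

"n"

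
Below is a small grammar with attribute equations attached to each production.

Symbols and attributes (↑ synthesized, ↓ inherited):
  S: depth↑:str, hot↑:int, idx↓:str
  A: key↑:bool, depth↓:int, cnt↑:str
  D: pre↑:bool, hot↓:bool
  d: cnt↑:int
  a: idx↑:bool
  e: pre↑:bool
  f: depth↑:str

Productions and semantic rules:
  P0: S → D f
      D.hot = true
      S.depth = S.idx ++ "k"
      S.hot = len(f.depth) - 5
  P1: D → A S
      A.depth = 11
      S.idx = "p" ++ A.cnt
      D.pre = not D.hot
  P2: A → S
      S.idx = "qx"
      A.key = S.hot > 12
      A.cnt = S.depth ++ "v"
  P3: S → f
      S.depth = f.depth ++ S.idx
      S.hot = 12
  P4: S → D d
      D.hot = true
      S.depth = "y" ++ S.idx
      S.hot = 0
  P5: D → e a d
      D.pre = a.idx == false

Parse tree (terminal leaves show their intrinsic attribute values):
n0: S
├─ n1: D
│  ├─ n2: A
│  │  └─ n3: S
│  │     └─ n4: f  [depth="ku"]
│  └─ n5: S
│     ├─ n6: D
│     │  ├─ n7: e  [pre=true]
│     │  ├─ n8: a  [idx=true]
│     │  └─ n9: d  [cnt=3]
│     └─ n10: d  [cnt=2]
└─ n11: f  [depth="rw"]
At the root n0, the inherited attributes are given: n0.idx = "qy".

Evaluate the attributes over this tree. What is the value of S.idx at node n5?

1. n0.idx = "qy"  [given at root]
2. n1.hot = true  [true]
3. n2.depth = 11  [11]
4. n3.idx = "qx"  ["qx"]
5. n4.depth = "ku"  [terminal]
6. n3.depth = "kuqx"  [f.depth ++ S.idx]
7. n3.hot = 12  [12]
8. n2.key = false  [S.hot > 12]
9. n2.cnt = "kuqxv"  [S.depth ++ "v"]
10. n5.idx = "pkuqxv"  ["p" ++ A.cnt]
11. n6.hot = true  [true]
12. n7.pre = true  [terminal]
13. n8.idx = true  [terminal]
14. n9.cnt = 3  [terminal]
15. n6.pre = false  [a.idx == false]
16. n10.cnt = 2  [terminal]
17. n5.depth = "ypkuqxv"  ["y" ++ S.idx]
18. n5.hot = 0  [0]
19. n1.pre = false  [not D.hot]
20. n11.depth = "rw"  [terminal]
21. n0.depth = "qyk"  [S.idx ++ "k"]
22. n0.hot = -3  [len(f.depth) - 5]

"pkuqxv"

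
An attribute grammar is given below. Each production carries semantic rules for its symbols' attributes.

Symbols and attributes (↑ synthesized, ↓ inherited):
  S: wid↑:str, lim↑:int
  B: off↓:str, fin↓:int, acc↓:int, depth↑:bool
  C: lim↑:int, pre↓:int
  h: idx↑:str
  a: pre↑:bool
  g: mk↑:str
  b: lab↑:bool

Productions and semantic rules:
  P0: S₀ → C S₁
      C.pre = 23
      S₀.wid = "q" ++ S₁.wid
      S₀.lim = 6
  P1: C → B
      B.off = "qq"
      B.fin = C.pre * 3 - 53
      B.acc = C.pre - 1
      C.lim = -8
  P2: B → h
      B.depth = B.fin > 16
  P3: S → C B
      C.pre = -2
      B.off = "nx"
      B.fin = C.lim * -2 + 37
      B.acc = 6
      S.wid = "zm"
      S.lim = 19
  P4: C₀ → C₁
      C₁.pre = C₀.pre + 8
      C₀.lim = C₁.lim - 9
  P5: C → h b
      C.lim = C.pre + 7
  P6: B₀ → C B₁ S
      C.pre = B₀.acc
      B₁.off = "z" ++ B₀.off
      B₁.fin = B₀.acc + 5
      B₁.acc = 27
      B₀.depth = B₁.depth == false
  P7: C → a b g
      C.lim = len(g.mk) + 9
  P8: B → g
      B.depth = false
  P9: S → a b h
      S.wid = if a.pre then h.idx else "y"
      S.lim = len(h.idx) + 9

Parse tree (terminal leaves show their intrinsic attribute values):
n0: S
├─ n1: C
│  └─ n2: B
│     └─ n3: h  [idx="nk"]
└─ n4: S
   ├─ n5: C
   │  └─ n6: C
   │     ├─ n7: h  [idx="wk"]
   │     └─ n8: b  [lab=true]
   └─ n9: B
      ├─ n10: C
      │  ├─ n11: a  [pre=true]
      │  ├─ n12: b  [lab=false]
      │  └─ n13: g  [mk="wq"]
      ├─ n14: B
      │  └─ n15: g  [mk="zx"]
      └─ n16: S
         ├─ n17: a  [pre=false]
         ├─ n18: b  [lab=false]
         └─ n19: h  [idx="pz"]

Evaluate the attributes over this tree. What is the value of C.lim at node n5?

4

1. n1.pre = 23  [23]
2. n2.off = "qq"  ["qq"]
3. n2.fin = 16  [C.pre * 3 - 53]
4. n2.acc = 22  [C.pre - 1]
5. n3.idx = "nk"  [terminal]
6. n2.depth = false  [B.fin > 16]
7. n1.lim = -8  [-8]
8. n5.pre = -2  [-2]
9. n6.pre = 6  [C₀.pre + 8]
10. n7.idx = "wk"  [terminal]
11. n8.lab = true  [terminal]
12. n6.lim = 13  [C.pre + 7]
13. n5.lim = 4  [C₁.lim - 9]
14. n9.off = "nx"  ["nx"]
15. n9.fin = 29  [C.lim * -2 + 37]
16. n9.acc = 6  [6]
17. n10.pre = 6  [B₀.acc]
18. n11.pre = true  [terminal]
19. n12.lab = false  [terminal]
20. n13.mk = "wq"  [terminal]
21. n10.lim = 11  [len(g.mk) + 9]
22. n14.off = "znx"  ["z" ++ B₀.off]
23. n14.fin = 11  [B₀.acc + 5]
24. n14.acc = 27  [27]
25. n15.mk = "zx"  [terminal]
26. n14.depth = false  [false]
27. n17.pre = false  [terminal]
28. n18.lab = false  [terminal]
29. n19.idx = "pz"  [terminal]
30. n16.wid = "y"  [if a.pre then h.idx else "y"]
31. n16.lim = 11  [len(h.idx) + 9]
32. n9.depth = true  [B₁.depth == false]
33. n4.wid = "zm"  ["zm"]
34. n4.lim = 19  [19]
35. n0.wid = "qzm"  ["q" ++ S₁.wid]
36. n0.lim = 6  [6]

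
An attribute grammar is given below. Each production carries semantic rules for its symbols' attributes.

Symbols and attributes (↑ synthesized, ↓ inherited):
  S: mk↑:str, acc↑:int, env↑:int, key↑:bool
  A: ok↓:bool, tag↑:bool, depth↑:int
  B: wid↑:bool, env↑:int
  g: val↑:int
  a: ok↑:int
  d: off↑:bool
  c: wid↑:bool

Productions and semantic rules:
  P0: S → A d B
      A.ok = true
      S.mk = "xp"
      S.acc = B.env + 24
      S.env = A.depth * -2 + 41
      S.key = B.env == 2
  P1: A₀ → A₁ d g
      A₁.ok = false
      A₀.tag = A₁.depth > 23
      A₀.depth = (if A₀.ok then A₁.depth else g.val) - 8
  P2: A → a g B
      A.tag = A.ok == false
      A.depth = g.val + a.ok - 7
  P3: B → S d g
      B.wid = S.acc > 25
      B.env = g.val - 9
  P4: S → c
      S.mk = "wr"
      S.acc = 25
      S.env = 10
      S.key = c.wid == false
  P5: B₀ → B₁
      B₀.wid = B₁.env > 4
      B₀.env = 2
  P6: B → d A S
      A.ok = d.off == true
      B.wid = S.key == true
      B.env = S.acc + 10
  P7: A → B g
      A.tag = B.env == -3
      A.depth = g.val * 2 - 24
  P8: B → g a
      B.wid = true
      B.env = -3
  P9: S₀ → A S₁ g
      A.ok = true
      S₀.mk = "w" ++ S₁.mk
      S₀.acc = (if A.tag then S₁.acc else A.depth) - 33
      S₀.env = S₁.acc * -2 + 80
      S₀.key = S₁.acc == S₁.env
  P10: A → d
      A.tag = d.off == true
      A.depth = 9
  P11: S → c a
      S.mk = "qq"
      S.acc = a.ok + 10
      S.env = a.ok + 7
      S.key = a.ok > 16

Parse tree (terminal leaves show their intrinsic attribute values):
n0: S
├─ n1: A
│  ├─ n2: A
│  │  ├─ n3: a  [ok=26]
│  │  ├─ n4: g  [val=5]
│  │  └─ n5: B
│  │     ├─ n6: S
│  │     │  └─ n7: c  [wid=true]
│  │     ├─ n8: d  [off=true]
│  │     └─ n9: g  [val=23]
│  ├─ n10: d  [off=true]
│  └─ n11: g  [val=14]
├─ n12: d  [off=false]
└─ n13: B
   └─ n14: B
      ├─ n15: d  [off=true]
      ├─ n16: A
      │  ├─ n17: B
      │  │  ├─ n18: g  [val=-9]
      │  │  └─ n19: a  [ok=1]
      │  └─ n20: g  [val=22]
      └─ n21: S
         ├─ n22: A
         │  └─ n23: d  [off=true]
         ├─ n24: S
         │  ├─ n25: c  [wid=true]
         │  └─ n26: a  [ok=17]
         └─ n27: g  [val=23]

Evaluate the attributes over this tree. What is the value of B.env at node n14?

4

1. n1.ok = true  [true]
2. n2.ok = false  [false]
3. n3.ok = 26  [terminal]
4. n4.val = 5  [terminal]
5. n7.wid = true  [terminal]
6. n6.mk = "wr"  ["wr"]
7. n6.acc = 25  [25]
8. n6.env = 10  [10]
9. n6.key = false  [c.wid == false]
10. n8.off = true  [terminal]
11. n9.val = 23  [terminal]
12. n5.wid = false  [S.acc > 25]
13. n5.env = 14  [g.val - 9]
14. n2.tag = true  [A.ok == false]
15. n2.depth = 24  [g.val + a.ok - 7]
16. n10.off = true  [terminal]
17. n11.val = 14  [terminal]
18. n1.tag = true  [A₁.depth > 23]
19. n1.depth = 16  [(if A₀.ok then A₁.depth else g.val) - 8]
20. n12.off = false  [terminal]
21. n15.off = true  [terminal]
22. n16.ok = true  [d.off == true]
23. n18.val = -9  [terminal]
24. n19.ok = 1  [terminal]
25. n17.wid = true  [true]
26. n17.env = -3  [-3]
27. n20.val = 22  [terminal]
28. n16.tag = true  [B.env == -3]
29. n16.depth = 20  [g.val * 2 - 24]
30. n22.ok = true  [true]
31. n23.off = true  [terminal]
32. n22.tag = true  [d.off == true]
33. n22.depth = 9  [9]
34. n25.wid = true  [terminal]
35. n26.ok = 17  [terminal]
36. n24.mk = "qq"  ["qq"]
37. n24.acc = 27  [a.ok + 10]
38. n24.env = 24  [a.ok + 7]
39. n24.key = true  [a.ok > 16]
40. n27.val = 23  [terminal]
41. n21.mk = "wqq"  ["w" ++ S₁.mk]
42. n21.acc = -6  [(if A.tag then S₁.acc else A.depth) - 33]
43. n21.env = 26  [S₁.acc * -2 + 80]
44. n21.key = false  [S₁.acc == S₁.env]
45. n14.wid = false  [S.key == true]
46. n14.env = 4  [S.acc + 10]
47. n13.wid = false  [B₁.env > 4]
48. n13.env = 2  [2]
49. n0.mk = "xp"  ["xp"]
50. n0.acc = 26  [B.env + 24]
51. n0.env = 9  [A.depth * -2 + 41]
52. n0.key = true  [B.env == 2]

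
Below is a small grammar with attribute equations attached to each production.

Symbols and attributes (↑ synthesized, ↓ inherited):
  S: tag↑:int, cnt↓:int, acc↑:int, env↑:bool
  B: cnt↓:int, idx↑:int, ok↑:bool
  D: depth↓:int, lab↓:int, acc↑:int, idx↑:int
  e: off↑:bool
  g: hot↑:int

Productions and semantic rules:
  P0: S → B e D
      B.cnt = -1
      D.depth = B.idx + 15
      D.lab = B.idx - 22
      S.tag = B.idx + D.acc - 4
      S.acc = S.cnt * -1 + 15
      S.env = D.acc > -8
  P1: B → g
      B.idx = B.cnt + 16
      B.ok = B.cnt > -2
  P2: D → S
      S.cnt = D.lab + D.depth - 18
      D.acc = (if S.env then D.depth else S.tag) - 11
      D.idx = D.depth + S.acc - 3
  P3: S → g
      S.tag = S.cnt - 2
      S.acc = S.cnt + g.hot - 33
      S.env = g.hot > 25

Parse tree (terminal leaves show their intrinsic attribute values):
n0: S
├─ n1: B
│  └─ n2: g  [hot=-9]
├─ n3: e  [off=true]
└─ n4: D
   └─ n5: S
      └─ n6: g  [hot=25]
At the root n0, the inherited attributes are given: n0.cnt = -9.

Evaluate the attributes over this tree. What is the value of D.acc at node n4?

1. n0.cnt = -9  [given at root]
2. n1.cnt = -1  [-1]
3. n2.hot = -9  [terminal]
4. n1.idx = 15  [B.cnt + 16]
5. n1.ok = true  [B.cnt > -2]
6. n3.off = true  [terminal]
7. n4.depth = 30  [B.idx + 15]
8. n4.lab = -7  [B.idx - 22]
9. n5.cnt = 5  [D.lab + D.depth - 18]
10. n6.hot = 25  [terminal]
11. n5.tag = 3  [S.cnt - 2]
12. n5.acc = -3  [S.cnt + g.hot - 33]
13. n5.env = false  [g.hot > 25]
14. n4.acc = -8  [(if S.env then D.depth else S.tag) - 11]
15. n4.idx = 24  [D.depth + S.acc - 3]
16. n0.tag = 3  [B.idx + D.acc - 4]
17. n0.acc = 24  [S.cnt * -1 + 15]
18. n0.env = false  [D.acc > -8]

-8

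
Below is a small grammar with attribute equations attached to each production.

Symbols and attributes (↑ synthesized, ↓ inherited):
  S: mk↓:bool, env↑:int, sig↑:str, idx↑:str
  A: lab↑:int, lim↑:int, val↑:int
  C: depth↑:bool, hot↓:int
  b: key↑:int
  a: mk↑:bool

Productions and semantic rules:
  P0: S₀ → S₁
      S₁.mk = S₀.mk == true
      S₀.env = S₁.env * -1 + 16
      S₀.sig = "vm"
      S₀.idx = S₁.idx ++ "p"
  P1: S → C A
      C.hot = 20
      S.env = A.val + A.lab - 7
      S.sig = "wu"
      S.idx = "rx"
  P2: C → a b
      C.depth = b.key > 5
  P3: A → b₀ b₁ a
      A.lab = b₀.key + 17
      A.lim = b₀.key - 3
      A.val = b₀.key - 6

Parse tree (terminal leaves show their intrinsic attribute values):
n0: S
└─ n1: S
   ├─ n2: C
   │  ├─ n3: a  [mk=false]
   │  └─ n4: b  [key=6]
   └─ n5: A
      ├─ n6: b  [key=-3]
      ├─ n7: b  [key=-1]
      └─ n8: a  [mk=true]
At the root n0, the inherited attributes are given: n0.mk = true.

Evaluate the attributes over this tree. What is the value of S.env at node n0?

1. n0.mk = true  [given at root]
2. n1.mk = true  [S₀.mk == true]
3. n2.hot = 20  [20]
4. n3.mk = false  [terminal]
5. n4.key = 6  [terminal]
6. n2.depth = true  [b.key > 5]
7. n6.key = -3  [terminal]
8. n7.key = -1  [terminal]
9. n8.mk = true  [terminal]
10. n5.lab = 14  [b₀.key + 17]
11. n5.lim = -6  [b₀.key - 3]
12. n5.val = -9  [b₀.key - 6]
13. n1.env = -2  [A.val + A.lab - 7]
14. n1.sig = "wu"  ["wu"]
15. n1.idx = "rx"  ["rx"]
16. n0.env = 18  [S₁.env * -1 + 16]
17. n0.sig = "vm"  ["vm"]
18. n0.idx = "rxp"  [S₁.idx ++ "p"]

18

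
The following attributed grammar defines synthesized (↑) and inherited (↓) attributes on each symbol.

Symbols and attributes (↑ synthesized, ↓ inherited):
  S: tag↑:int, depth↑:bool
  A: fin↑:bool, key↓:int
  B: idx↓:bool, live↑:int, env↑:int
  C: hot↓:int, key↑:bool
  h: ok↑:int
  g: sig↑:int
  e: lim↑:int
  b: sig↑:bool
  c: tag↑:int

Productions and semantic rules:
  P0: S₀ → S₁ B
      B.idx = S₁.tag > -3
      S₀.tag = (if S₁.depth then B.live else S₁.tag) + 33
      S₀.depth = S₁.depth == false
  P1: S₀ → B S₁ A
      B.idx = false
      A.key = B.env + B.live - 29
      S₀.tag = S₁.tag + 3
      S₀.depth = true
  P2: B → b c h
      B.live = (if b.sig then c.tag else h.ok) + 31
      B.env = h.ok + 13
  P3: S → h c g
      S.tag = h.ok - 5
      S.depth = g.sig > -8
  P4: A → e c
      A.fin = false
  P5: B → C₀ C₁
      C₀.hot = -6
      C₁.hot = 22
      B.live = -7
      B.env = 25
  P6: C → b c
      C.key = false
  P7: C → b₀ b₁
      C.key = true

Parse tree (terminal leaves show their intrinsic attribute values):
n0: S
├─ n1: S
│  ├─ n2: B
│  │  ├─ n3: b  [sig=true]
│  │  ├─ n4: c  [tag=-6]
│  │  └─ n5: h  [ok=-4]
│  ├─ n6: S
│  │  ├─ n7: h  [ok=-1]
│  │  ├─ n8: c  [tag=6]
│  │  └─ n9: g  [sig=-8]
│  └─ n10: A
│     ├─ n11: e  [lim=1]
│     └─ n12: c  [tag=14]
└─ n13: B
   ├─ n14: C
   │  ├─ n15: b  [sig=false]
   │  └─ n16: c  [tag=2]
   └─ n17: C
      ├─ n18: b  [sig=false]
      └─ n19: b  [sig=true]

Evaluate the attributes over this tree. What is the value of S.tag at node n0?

26

1. n2.idx = false  [false]
2. n3.sig = true  [terminal]
3. n4.tag = -6  [terminal]
4. n5.ok = -4  [terminal]
5. n2.live = 25  [(if b.sig then c.tag else h.ok) + 31]
6. n2.env = 9  [h.ok + 13]
7. n7.ok = -1  [terminal]
8. n8.tag = 6  [terminal]
9. n9.sig = -8  [terminal]
10. n6.tag = -6  [h.ok - 5]
11. n6.depth = false  [g.sig > -8]
12. n10.key = 5  [B.env + B.live - 29]
13. n11.lim = 1  [terminal]
14. n12.tag = 14  [terminal]
15. n10.fin = false  [false]
16. n1.tag = -3  [S₁.tag + 3]
17. n1.depth = true  [true]
18. n13.idx = false  [S₁.tag > -3]
19. n14.hot = -6  [-6]
20. n15.sig = false  [terminal]
21. n16.tag = 2  [terminal]
22. n14.key = false  [false]
23. n17.hot = 22  [22]
24. n18.sig = false  [terminal]
25. n19.sig = true  [terminal]
26. n17.key = true  [true]
27. n13.live = -7  [-7]
28. n13.env = 25  [25]
29. n0.tag = 26  [(if S₁.depth then B.live else S₁.tag) + 33]
30. n0.depth = false  [S₁.depth == false]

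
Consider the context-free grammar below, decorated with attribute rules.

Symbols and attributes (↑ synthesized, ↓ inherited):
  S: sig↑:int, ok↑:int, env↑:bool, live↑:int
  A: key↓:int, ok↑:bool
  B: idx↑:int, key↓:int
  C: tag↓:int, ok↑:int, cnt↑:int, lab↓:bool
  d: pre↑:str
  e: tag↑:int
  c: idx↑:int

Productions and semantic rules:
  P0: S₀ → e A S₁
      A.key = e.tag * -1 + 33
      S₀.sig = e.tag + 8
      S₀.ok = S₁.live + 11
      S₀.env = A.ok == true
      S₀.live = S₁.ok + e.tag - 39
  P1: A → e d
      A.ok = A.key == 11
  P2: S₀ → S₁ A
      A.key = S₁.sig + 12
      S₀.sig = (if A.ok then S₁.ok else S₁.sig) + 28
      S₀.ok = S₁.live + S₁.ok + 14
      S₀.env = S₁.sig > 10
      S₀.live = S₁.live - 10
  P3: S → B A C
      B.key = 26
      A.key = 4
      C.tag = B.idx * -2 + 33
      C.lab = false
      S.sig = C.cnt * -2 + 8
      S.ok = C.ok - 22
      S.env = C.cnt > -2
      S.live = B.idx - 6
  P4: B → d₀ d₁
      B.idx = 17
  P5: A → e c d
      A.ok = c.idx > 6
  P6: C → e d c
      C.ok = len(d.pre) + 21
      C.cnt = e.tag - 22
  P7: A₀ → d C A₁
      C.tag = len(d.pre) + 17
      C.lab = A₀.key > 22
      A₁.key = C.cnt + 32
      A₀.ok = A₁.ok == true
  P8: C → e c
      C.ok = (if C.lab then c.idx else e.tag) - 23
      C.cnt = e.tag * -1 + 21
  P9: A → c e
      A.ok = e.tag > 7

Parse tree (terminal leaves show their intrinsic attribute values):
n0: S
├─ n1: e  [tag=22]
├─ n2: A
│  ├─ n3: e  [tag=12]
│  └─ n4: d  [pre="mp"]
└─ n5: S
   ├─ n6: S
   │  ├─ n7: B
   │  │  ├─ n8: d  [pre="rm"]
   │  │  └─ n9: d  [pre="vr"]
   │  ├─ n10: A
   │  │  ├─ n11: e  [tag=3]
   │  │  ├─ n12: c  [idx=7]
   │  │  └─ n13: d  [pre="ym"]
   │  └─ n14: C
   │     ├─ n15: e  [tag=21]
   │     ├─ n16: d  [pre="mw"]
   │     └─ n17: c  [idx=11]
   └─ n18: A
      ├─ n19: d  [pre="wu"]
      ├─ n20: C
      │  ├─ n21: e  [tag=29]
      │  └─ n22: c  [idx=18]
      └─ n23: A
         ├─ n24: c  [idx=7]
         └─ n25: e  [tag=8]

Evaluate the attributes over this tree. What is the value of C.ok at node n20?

1. n1.tag = 22  [terminal]
2. n2.key = 11  [e.tag * -1 + 33]
3. n3.tag = 12  [terminal]
4. n4.pre = "mp"  [terminal]
5. n2.ok = true  [A.key == 11]
6. n7.key = 26  [26]
7. n8.pre = "rm"  [terminal]
8. n9.pre = "vr"  [terminal]
9. n7.idx = 17  [17]
10. n10.key = 4  [4]
11. n11.tag = 3  [terminal]
12. n12.idx = 7  [terminal]
13. n13.pre = "ym"  [terminal]
14. n10.ok = true  [c.idx > 6]
15. n14.tag = -1  [B.idx * -2 + 33]
16. n14.lab = false  [false]
17. n15.tag = 21  [terminal]
18. n16.pre = "mw"  [terminal]
19. n17.idx = 11  [terminal]
20. n14.ok = 23  [len(d.pre) + 21]
21. n14.cnt = -1  [e.tag - 22]
22. n6.sig = 10  [C.cnt * -2 + 8]
23. n6.ok = 1  [C.ok - 22]
24. n6.env = true  [C.cnt > -2]
25. n6.live = 11  [B.idx - 6]
26. n18.key = 22  [S₁.sig + 12]
27. n19.pre = "wu"  [terminal]
28. n20.tag = 19  [len(d.pre) + 17]
29. n20.lab = false  [A₀.key > 22]
30. n21.tag = 29  [terminal]
31. n22.idx = 18  [terminal]
32. n20.ok = 6  [(if C.lab then c.idx else e.tag) - 23]
33. n20.cnt = -8  [e.tag * -1 + 21]
34. n23.key = 24  [C.cnt + 32]
35. n24.idx = 7  [terminal]
36. n25.tag = 8  [terminal]
37. n23.ok = true  [e.tag > 7]
38. n18.ok = true  [A₁.ok == true]
39. n5.sig = 29  [(if A.ok then S₁.ok else S₁.sig) + 28]
40. n5.ok = 26  [S₁.live + S₁.ok + 14]
41. n5.env = false  [S₁.sig > 10]
42. n5.live = 1  [S₁.live - 10]
43. n0.sig = 30  [e.tag + 8]
44. n0.ok = 12  [S₁.live + 11]
45. n0.env = true  [A.ok == true]
46. n0.live = 9  [S₁.ok + e.tag - 39]

6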